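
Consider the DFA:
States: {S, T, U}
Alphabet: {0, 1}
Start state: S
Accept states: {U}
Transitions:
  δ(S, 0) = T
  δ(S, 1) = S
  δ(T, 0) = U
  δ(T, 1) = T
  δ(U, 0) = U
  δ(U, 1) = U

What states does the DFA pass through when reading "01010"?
read '0': S → T
  read '1': T → T
  read '0': T → U
  read '1': U → U
  read '0': U → U
S -> T -> T -> U -> U -> U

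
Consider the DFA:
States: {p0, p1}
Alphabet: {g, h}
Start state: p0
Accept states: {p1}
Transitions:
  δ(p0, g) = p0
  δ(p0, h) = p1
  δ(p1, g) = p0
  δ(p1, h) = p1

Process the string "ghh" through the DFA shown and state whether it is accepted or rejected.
Processing string "ghh":
  p0 --g--> p0
  p0 --h--> p1
  p1 --h--> p1
Final state: p1
Accept states: {p1}
Yes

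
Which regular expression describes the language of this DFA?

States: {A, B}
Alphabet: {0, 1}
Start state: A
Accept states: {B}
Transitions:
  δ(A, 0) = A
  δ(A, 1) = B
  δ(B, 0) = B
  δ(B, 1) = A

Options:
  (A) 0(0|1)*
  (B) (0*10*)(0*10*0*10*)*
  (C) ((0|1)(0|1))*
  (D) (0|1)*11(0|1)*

Check each option against the DFA on short strings; one disagreement eliminates an option:
  (A) 0(0|1)*: on '0' the DFA goes A → A and rejects (A ∉ Accept), but the regex matches it → eliminate
  (B) (0*10*)(0*10*0*10*)*: agrees with the DFA on every string of length ≤ 6
  (C) ((0|1)(0|1))*: on ε the DFA stays in A and rejects (A ∉ Accept), but the regex matches it → eliminate
  (D) (0|1)*11(0|1)*: on '1' the DFA goes A → B and accepts (B ∈ Accept), but the regex does not match it → eliminate
Only (B) is consistent with the DFA.
(B) (0*10*)(0*10*0*10*)*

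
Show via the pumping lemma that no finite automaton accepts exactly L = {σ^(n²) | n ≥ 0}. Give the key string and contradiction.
Assume L is regular with pumping length p. Idea: pumping adds a fixed amount, but gaps between consecutive squares grow.
Choose s = σ^(p²) (length p² ≥ p). By the pumping lemma, s = xyz with |xy| ≤ p, |y| > 0, so |y| = k with 1 ≤ k ≤ p. Then |xy²z| = p²+k. Since p² < p²+k ≤ p²+p < (p+1)², the length p²+k lies strictly between consecutive squares, so it is not a perfect square and xy²z ∉ L.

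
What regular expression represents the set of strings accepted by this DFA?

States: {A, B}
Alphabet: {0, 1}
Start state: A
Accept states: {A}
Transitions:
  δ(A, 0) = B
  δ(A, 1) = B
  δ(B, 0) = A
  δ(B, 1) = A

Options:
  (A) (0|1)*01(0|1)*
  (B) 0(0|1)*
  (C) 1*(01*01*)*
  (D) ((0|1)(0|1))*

Check each option against the DFA on short strings; one disagreement eliminates an option:
  (A) (0|1)*01(0|1)*: on ε the DFA stays in A and accepts (A ∈ Accept), but the regex does not match it → eliminate
  (B) 0(0|1)*: on ε the DFA stays in A and accepts (A ∈ Accept), but the regex does not match it → eliminate
  (C) 1*(01*01*)*: on '1' the DFA goes A → B and rejects (B ∉ Accept), but the regex matches it → eliminate
  (D) ((0|1)(0|1))*: agrees with the DFA on every string of length ≤ 6
Only (D) is consistent with the DFA.
(D) ((0|1)(0|1))*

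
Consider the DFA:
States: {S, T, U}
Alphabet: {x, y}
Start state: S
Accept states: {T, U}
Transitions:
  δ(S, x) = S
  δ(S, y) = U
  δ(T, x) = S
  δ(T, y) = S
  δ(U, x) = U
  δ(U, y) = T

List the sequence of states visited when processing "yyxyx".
read 'y': S → U
  read 'y': U → T
  read 'x': T → S
  read 'y': S → U
  read 'x': U → U
S -> U -> T -> S -> U -> U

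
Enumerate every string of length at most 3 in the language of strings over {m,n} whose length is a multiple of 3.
ε, mmm, mmn, mnm, mnn, nmm, nmn, nnm, nnn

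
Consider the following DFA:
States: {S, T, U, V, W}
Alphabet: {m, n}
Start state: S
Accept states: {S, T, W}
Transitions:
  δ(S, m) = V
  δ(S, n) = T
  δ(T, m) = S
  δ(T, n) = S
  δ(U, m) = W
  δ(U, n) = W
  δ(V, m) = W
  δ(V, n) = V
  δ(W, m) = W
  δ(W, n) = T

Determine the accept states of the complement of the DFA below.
Complement accept states = All states \ Original accept states
= {S, T, U, V, W} \ {S, T, W}
{U, V}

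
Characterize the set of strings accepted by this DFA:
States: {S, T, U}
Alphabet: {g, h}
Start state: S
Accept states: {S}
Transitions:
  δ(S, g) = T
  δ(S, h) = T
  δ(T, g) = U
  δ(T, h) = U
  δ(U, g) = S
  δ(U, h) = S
Testing a few strings:
  'hghh' → reject
  'gghh' → reject
  'g' → reject
  'hhhg' → reject
State roles: S=length ≡ 0 (mod 3); T=length ≡ 1 (mod 3); U=length ≡ 2 (mod 3)
All strings over {g,h} whose length is a multiple of 3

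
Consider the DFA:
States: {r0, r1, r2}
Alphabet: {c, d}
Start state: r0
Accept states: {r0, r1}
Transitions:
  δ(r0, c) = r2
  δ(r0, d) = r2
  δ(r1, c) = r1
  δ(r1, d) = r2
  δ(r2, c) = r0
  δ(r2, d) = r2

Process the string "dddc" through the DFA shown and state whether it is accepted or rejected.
Processing string "dddc":
  r0 --d--> r2
  r2 --d--> r2
  r2 --d--> r2
  r2 --c--> r0
Final state: r0
Accept states: {r0, r1}
Yes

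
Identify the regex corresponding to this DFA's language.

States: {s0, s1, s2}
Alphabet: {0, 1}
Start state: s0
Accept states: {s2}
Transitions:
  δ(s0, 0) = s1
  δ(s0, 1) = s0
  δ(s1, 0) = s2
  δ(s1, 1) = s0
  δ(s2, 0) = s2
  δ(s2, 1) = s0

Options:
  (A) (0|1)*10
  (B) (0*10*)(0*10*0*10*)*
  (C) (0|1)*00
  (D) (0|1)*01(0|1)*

Check each option against the DFA on short strings; one disagreement eliminates an option:
  (A) (0|1)*10: on '00' the DFA goes s0 → s1 → s2 and accepts (s2 ∈ Accept), but the regex does not match it → eliminate
  (B) (0*10*)(0*10*0*10*)*: on '1' the DFA goes s0 → s0 and rejects (s0 ∉ Accept), but the regex matches it → eliminate
  (C) (0|1)*00: agrees with the DFA on every string of length ≤ 6
  (D) (0|1)*01(0|1)*: on '00' the DFA goes s0 → s1 → s2 and accepts (s2 ∈ Accept), but the regex does not match it → eliminate
Only (C) is consistent with the DFA.
(C) (0|1)*00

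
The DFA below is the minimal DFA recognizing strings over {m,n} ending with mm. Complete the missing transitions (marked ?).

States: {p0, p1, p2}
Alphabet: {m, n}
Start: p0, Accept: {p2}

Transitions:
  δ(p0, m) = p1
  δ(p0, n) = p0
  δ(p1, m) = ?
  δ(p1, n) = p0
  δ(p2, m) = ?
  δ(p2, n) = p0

From the language and accept set, identify what each state tracks — p0: last symbol not m; p1: one trailing m; p2: two trailing m's.
Each missing δ(q, a) is the state matching the new tracked value after reading a.
δ(p1, m) = p2; δ(p2, m) = p2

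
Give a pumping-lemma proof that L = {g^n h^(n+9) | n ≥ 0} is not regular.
Assume L is regular with pumping length p. Idea: pumping the g-block breaks the fixed offset of 9.
Choose s = g^p h^(p+9) ∈ L. By the pumping lemma, s = xyz with |xy| ≤ p, |y| > 0, so y = g^k with k ≥ 1. Then xy²z = g^(p+k) h^(p+9). For this to be in L we would need p+9 = (p+k)+9, i.e. k = 0, contradicting k ≥ 1. So xy²z ∉ L.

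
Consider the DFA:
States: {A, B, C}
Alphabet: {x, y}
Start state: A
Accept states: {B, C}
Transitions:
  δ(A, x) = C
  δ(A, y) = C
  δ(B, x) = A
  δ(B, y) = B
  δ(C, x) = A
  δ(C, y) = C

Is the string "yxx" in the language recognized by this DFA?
Processing string "yxx":
  A --y--> C
  C --x--> A
  A --x--> C
Final state: C
Accept states: {B, C}
Yes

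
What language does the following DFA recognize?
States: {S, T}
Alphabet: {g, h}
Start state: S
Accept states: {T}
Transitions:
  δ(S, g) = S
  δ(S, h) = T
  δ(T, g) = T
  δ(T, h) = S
Testing a few strings:
  'ghg' → accept
  'g' → reject
  'gh' → accept
  'h' → accept
State roles: S=even number of h's so far; T=odd number of h's so far
All strings over {g,h} with an odd number of h's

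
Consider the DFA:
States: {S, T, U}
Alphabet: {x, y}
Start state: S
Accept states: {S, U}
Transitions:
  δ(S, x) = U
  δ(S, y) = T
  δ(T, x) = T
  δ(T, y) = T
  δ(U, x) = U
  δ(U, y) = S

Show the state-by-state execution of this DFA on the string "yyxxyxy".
read 'y': S → T
  read 'y': T → T
  read 'x': T → T
  read 'x': T → T
  read 'y': T → T
  read 'x': T → T
  read 'y': T → T
S -> T -> T -> T -> T -> T -> T -> T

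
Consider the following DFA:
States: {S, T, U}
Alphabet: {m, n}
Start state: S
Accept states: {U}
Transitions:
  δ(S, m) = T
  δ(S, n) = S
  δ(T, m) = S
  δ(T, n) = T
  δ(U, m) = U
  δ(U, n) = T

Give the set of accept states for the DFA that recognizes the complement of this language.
Complement accept states = All states \ Original accept states
= {S, T, U} \ {U}
{S, T}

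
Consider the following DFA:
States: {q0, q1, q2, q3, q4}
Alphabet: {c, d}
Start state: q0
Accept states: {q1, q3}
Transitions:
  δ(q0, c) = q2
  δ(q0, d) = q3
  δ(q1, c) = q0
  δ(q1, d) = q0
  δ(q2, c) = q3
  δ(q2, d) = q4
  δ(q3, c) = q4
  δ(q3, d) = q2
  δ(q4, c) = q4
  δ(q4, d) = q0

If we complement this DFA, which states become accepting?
Complement accept states = All states \ Original accept states
= {q0, q1, q2, q3, q4} \ {q1, q3}
{q0, q2, q4}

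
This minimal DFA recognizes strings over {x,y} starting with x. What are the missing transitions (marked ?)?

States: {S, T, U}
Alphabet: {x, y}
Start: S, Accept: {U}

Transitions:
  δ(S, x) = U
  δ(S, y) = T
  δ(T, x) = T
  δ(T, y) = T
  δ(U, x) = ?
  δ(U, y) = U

From the language and accept set, identify what each state tracks — S: no input read; T: started with y (dead); U: started with x.
Each missing δ(q, a) is the state matching the new tracked value after reading a.
δ(U, x) = U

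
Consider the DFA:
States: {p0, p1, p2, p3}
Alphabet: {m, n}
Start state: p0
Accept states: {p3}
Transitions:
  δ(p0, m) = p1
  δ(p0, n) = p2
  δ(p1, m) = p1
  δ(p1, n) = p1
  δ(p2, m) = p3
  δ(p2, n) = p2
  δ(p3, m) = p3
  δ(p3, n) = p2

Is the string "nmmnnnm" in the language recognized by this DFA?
Processing string "nmmnnnm":
  p0 --n--> p2
  p2 --m--> p3
  p3 --m--> p3
  p3 --n--> p2
  p2 --n--> p2
  p2 --n--> p2
  p2 --m--> p3
Final state: p3
Accept states: {p3}
Yes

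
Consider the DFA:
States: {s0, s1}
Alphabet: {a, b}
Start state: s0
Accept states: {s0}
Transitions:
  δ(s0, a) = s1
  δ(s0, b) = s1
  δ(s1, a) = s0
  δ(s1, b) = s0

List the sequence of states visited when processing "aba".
read 'a': s0 → s1
  read 'b': s1 → s0
  read 'a': s0 → s1
s0 -> s1 -> s0 -> s1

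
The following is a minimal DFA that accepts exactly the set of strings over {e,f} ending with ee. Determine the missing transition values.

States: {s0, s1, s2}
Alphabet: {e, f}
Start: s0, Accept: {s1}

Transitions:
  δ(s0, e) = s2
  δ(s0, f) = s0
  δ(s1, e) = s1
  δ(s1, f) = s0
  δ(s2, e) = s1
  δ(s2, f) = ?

From the language and accept set, identify what each state tracks — s0: last symbol not e; s1: two trailing e's; s2: one trailing e.
Each missing δ(q, a) is the state matching the new tracked value after reading a.
δ(s2, f) = s0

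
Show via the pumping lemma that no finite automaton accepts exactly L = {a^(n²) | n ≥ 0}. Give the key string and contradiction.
Assume L is regular with pumping length p. Idea: pumping adds a fixed amount, but gaps between consecutive squares grow.
Choose s = a^(p²) (length p² ≥ p). By the pumping lemma, s = xyz with |xy| ≤ p, |y| > 0, so |y| = k with 1 ≤ k ≤ p. Then |xy²z| = p²+k. Since p² < p²+k ≤ p²+p < (p+1)², the length p²+k lies strictly between consecutive squares, so it is not a perfect square and xy²z ∉ L.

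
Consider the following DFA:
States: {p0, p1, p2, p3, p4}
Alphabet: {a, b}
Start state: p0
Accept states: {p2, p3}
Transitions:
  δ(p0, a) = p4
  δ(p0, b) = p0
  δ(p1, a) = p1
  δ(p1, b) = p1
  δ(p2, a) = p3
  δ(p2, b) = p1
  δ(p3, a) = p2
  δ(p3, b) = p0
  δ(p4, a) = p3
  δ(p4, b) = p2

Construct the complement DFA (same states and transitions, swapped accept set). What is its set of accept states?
Complement accept states = All states \ Original accept states
= {p0, p1, p2, p3, p4} \ {p2, p3}
{p0, p1, p4}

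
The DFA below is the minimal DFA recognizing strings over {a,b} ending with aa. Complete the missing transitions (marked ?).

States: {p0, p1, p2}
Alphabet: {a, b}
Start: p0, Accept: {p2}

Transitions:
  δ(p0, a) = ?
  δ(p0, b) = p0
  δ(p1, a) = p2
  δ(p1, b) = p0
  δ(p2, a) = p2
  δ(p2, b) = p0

From the language and accept set, identify what each state tracks — p0: last symbol not a; p1: one trailing a; p2: two trailing a's.
Each missing δ(q, a) is the state matching the new tracked value after reading a.
δ(p0, a) = p1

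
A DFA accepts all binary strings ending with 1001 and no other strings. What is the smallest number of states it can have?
By Myhill–Nerode, count the distinguishable equivalence classes: 5 classes — one per longest suffix of the input that is a prefix of '1001' (lengths 0 through 4); only the length-4 class is accepting.
5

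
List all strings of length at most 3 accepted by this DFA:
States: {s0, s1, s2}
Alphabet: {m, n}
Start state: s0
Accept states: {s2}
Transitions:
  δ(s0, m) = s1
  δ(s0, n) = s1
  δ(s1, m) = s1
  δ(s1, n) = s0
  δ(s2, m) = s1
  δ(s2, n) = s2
None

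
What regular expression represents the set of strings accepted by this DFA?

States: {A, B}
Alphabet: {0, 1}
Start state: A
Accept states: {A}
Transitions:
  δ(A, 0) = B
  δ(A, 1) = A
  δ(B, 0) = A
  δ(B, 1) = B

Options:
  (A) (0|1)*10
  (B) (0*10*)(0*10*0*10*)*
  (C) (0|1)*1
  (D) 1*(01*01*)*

Check each option against the DFA on short strings; one disagreement eliminates an option:
  (A) (0|1)*10: on ε the DFA stays in A and accepts (A ∈ Accept), but the regex does not match it → eliminate
  (B) (0*10*)(0*10*0*10*)*: on ε the DFA stays in A and accepts (A ∈ Accept), but the regex does not match it → eliminate
  (C) (0|1)*1: on ε the DFA stays in A and accepts (A ∈ Accept), but the regex does not match it → eliminate
  (D) 1*(01*01*)*: agrees with the DFA on every string of length ≤ 6
Only (D) is consistent with the DFA.
(D) 1*(01*01*)*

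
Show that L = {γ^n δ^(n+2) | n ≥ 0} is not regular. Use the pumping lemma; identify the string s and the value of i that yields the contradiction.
Assume L is regular with pumping length p. Idea: pumping the γ-block breaks the fixed offset of 2.
Choose s = γ^p δ^(p+2) ∈ L. By the pumping lemma, s = xyz with |xy| ≤ p, |y| > 0, so y = γ^k with k ≥ 1. Then xy²z = γ^(p+k) δ^(p+2). For this to be in L we would need p+2 = (p+k)+2, i.e. k = 0, contradicting k ≥ 1. So xy²z ∉ L.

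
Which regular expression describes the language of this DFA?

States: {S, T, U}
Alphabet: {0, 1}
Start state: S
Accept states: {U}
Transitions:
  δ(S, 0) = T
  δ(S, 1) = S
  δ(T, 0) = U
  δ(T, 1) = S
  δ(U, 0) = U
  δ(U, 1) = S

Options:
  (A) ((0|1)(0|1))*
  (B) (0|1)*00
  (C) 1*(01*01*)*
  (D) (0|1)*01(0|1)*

Check each option against the DFA on short strings; one disagreement eliminates an option:
  (A) ((0|1)(0|1))*: on ε the DFA stays in S and rejects (S ∉ Accept), but the regex matches it → eliminate
  (B) (0|1)*00: agrees with the DFA on every string of length ≤ 6
  (C) 1*(01*01*)*: on ε the DFA stays in S and rejects (S ∉ Accept), but the regex matches it → eliminate
  (D) (0|1)*01(0|1)*: on '00' the DFA goes S → T → U and accepts (U ∈ Accept), but the regex does not match it → eliminate
Only (B) is consistent with the DFA.
(B) (0|1)*00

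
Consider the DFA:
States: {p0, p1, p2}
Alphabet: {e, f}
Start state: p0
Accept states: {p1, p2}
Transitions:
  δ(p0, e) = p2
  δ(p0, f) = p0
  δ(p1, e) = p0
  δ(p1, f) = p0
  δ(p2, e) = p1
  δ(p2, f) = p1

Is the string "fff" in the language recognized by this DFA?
Processing string "fff":
  p0 --f--> p0
  p0 --f--> p0
  p0 --f--> p0
Final state: p0
Accept states: {p1, p2}
No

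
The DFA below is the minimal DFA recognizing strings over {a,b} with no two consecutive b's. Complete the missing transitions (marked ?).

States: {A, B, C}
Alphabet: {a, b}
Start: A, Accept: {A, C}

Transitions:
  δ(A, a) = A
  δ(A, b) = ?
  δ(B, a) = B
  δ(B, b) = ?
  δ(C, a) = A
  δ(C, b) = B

From the language and accept set, identify what each state tracks — A: last symbol not b (ok); B: saw bb (dead); C: last symbol b (ok).
Each missing δ(q, a) is the state matching the new tracked value after reading a.
δ(A, b) = C; δ(B, b) = B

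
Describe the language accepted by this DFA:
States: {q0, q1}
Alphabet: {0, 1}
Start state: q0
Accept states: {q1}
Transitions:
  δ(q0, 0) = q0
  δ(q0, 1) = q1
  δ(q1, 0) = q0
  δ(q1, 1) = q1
Testing a few strings:
  '000' → reject
  '00' → reject
  '01' → accept
  '010' → reject
State roles: q0=last symbol not 1; q1=last symbol is 1
All binary strings ending with 1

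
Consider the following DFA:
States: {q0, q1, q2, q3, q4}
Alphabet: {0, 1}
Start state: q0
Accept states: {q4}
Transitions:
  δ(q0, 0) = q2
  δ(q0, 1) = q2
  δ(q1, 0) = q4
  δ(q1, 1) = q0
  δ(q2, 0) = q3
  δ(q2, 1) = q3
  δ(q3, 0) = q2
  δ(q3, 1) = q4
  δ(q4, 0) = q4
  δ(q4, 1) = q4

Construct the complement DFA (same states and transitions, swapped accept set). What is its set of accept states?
Complement accept states = All states \ Original accept states
= {q0, q1, q2, q3, q4} \ {q4}
{q0, q1, q2, q3}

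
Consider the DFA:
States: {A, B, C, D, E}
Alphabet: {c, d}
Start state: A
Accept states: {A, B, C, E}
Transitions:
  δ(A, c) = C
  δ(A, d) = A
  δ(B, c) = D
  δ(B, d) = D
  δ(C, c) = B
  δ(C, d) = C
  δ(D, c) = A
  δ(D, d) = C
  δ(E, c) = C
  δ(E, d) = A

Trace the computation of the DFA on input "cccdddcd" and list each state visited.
read 'c': A → C
  read 'c': C → B
  read 'c': B → D
  read 'd': D → C
  read 'd': C → C
  read 'd': C → C
  read 'c': C → B
  read 'd': B → D
A -> C -> B -> D -> C -> C -> C -> B -> D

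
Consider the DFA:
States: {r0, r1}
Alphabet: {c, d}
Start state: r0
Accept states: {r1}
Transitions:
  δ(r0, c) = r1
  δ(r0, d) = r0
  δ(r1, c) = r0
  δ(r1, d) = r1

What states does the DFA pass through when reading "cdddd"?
read 'c': r0 → r1
  read 'd': r1 → r1
  read 'd': r1 → r1
  read 'd': r1 → r1
  read 'd': r1 → r1
r0 -> r1 -> r1 -> r1 -> r1 -> r1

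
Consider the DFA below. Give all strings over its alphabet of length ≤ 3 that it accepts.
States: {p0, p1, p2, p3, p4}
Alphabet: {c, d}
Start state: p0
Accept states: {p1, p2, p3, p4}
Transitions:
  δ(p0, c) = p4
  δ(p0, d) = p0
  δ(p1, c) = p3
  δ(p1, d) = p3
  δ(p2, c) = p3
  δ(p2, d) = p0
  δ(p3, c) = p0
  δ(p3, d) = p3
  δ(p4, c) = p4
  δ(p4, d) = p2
c, cc, cd, dc, ccc, ccd, cdc, dcc, dcd, ddc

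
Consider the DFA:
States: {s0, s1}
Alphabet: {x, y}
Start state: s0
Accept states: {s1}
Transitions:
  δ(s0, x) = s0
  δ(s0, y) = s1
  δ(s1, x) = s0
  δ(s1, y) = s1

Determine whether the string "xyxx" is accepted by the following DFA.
Processing string "xyxx":
  s0 --x--> s0
  s0 --y--> s1
  s1 --x--> s0
  s0 --x--> s0
Final state: s0
Accept states: {s1}
No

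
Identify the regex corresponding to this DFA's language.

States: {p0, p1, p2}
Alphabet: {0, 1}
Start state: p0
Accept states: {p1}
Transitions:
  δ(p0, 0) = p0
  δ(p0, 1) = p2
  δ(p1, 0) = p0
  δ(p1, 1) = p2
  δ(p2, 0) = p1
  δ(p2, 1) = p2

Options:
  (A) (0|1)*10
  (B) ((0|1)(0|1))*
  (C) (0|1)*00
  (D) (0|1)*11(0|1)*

Check each option against the DFA on short strings; one disagreement eliminates an option:
  (A) (0|1)*10: agrees with the DFA on every string of length ≤ 6
  (B) ((0|1)(0|1))*: on ε the DFA stays in p0 and rejects (p0 ∉ Accept), but the regex matches it → eliminate
  (C) (0|1)*00: on '00' the DFA goes p0 → p0 → p0 and rejects (p0 ∉ Accept), but the regex matches it → eliminate
  (D) (0|1)*11(0|1)*: on '10' the DFA goes p0 → p2 → p1 and accepts (p1 ∈ Accept), but the regex does not match it → eliminate
Only (A) is consistent with the DFA.
(A) (0|1)*10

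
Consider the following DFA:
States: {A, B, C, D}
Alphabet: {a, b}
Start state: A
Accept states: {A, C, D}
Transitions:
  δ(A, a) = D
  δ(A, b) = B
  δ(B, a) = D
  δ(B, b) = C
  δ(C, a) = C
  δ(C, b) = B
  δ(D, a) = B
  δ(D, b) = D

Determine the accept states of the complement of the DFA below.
Complement accept states = All states \ Original accept states
= {A, B, C, D} \ {A, C, D}
{B}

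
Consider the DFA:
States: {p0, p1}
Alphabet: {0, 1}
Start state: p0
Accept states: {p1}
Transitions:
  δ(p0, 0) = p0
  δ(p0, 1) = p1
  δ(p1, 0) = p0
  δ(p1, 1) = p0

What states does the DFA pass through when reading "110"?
read '1': p0 → p1
  read '1': p1 → p0
  read '0': p0 → p0
p0 -> p1 -> p0 -> p0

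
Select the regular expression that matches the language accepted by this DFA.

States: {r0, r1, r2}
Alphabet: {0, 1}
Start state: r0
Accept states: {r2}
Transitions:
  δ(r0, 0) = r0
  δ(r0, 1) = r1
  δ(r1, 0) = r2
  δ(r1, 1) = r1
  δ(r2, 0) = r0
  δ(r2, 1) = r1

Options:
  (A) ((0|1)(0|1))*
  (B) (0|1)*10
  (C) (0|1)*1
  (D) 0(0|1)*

Check each option against the DFA on short strings; one disagreement eliminates an option:
  (A) ((0|1)(0|1))*: on ε the DFA stays in r0 and rejects (r0 ∉ Accept), but the regex matches it → eliminate
  (B) (0|1)*10: agrees with the DFA on every string of length ≤ 6
  (C) (0|1)*1: on '1' the DFA goes r0 → r1 and rejects (r1 ∉ Accept), but the regex matches it → eliminate
  (D) 0(0|1)*: on '0' the DFA goes r0 → r0 and rejects (r0 ∉ Accept), but the regex matches it → eliminate
Only (B) is consistent with the DFA.
(B) (0|1)*10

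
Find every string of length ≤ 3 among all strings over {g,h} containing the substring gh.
gh, ggh, ghg, ghh, hgh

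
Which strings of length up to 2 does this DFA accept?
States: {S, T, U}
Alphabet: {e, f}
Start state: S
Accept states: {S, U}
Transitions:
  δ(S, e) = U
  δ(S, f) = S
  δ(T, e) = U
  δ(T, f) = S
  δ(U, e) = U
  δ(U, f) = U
ε, e, f, ee, ef, fe, ff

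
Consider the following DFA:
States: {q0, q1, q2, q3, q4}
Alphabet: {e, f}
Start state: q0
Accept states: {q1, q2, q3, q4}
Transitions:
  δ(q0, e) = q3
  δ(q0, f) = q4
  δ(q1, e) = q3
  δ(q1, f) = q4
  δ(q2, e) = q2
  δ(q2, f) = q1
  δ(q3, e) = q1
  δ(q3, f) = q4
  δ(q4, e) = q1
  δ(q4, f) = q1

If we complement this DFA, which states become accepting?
Complement accept states = All states \ Original accept states
= {q0, q1, q2, q3, q4} \ {q1, q2, q3, q4}
{q0}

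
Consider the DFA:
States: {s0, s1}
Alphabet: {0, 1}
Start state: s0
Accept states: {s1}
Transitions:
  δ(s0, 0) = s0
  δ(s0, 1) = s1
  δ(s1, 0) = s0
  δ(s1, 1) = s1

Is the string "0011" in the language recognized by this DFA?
Processing string "0011":
  s0 --0--> s0
  s0 --0--> s0
  s0 --1--> s1
  s1 --1--> s1
Final state: s1
Accept states: {s1}
Yes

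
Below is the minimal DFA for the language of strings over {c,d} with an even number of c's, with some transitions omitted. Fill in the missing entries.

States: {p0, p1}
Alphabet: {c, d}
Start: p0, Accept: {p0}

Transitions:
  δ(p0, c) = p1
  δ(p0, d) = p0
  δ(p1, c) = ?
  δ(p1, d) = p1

From the language and accept set, identify what each state tracks — p0: even number of c's so far; p1: odd number of c's so far.
Each missing δ(q, a) is the state matching the new tracked value after reading a.
δ(p1, c) = p0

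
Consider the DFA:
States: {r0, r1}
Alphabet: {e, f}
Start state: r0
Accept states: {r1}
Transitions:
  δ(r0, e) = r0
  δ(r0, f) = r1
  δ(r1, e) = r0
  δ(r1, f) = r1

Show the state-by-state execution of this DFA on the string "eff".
read 'e': r0 → r0
  read 'f': r0 → r1
  read 'f': r1 → r1
r0 -> r0 -> r1 -> r1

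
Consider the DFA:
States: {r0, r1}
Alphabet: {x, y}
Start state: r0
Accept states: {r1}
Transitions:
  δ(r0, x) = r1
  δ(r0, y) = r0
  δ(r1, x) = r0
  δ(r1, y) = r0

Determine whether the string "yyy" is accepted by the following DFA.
Processing string "yyy":
  r0 --y--> r0
  r0 --y--> r0
  r0 --y--> r0
Final state: r0
Accept states: {r1}
No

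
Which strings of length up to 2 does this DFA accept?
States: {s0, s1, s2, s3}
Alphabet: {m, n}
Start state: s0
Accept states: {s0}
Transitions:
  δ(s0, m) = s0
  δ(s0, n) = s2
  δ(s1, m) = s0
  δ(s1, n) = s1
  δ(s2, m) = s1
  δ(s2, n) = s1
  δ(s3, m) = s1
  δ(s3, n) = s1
ε, m, mm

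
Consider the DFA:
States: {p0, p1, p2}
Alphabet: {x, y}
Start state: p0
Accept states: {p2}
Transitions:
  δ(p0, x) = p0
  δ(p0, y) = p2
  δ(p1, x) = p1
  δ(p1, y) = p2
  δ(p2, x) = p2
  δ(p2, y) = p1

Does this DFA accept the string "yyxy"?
Processing string "yyxy":
  p0 --y--> p2
  p2 --y--> p1
  p1 --x--> p1
  p1 --y--> p2
Final state: p2
Accept states: {p2}
Yes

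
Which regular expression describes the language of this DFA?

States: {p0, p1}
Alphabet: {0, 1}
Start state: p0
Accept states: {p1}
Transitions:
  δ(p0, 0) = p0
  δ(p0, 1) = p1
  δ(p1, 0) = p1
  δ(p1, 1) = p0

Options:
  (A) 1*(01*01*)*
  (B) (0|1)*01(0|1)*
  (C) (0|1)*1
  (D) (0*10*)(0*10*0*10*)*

Check each option against the DFA on short strings; one disagreement eliminates an option:
  (A) 1*(01*01*)*: on ε the DFA stays in p0 and rejects (p0 ∉ Accept), but the regex matches it → eliminate
  (B) (0|1)*01(0|1)*: on '1' the DFA goes p0 → p1 and accepts (p1 ∈ Accept), but the regex does not match it → eliminate
  (C) (0|1)*1: on '10' the DFA goes p0 → p1 → p1 and accepts (p1 ∈ Accept), but the regex does not match it → eliminate
  (D) (0*10*)(0*10*0*10*)*: agrees with the DFA on every string of length ≤ 6
Only (D) is consistent with the DFA.
(D) (0*10*)(0*10*0*10*)*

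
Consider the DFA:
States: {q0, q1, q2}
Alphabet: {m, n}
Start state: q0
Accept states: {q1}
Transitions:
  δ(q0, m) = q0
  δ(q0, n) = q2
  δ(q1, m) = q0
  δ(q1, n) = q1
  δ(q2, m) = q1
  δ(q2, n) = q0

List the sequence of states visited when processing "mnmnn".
read 'm': q0 → q0
  read 'n': q0 → q2
  read 'm': q2 → q1
  read 'n': q1 → q1
  read 'n': q1 → q1
q0 -> q0 -> q2 -> q1 -> q1 -> q1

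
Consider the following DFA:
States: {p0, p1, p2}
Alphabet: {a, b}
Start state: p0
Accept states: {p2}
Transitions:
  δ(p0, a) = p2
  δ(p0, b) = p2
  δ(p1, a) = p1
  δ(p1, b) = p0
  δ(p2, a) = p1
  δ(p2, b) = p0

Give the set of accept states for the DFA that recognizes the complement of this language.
Complement accept states = All states \ Original accept states
= {p0, p1, p2} \ {p2}
{p0, p1}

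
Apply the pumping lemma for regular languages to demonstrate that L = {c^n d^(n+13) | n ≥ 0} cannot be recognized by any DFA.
Assume L is regular with pumping length p. Idea: pumping the c-block breaks the fixed offset of 13.
Choose s = c^p d^(p+13) ∈ L. By the pumping lemma, s = xyz with |xy| ≤ p, |y| > 0, so y = c^k with k ≥ 1. Then xy²z = c^(p+k) d^(p+13). For this to be in L we would need p+13 = (p+k)+13, i.e. k = 0, contradicting k ≥ 1. So xy²z ∉ L.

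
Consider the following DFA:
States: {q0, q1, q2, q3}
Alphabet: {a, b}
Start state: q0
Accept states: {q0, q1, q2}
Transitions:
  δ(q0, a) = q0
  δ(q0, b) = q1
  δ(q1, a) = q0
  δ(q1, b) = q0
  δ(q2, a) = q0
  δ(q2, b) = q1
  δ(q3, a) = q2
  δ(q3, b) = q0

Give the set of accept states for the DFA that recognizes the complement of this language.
Complement accept states = All states \ Original accept states
= {q0, q1, q2, q3} \ {q0, q1, q2}
{q3}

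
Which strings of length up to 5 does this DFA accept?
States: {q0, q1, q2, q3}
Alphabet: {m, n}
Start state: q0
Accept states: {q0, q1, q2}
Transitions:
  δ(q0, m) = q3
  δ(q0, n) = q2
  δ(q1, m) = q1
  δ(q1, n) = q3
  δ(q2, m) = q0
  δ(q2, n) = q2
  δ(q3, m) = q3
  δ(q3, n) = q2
ε, n, mn, nm, nn, mmn, mnm, mnn, nmn, nnm, nnn, mmmn, mmnm, mmnn, mnmn, mnnm, mnnn, nmmn, nmnm, nmnn, nnmn, nnnm, nnnn, mmmmn, mmmnm, mmmnn, mmnmn, mmnnm, mmnnn, mnmmn, mnmnm, mnmnn, mnnmn, mnnnm, mnnnn, nmmmn, nmmnm, nmmnn, nmnmn, nmnnm, nmnnn, nnmmn, nnmnm, nnmnn, nnnmn, nnnnm, nnnnn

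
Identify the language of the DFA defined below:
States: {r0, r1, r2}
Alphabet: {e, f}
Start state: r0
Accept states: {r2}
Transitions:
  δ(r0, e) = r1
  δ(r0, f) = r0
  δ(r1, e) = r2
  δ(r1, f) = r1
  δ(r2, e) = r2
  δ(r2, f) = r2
Testing a few strings:
  'ff' → reject
  'eef' → accept
  'ef' → reject
  'ffe' → reject
State roles: r0=zero e's seen; r1=one e seen; r2=≥ two e's seen
All strings over {e,f} containing at least two e's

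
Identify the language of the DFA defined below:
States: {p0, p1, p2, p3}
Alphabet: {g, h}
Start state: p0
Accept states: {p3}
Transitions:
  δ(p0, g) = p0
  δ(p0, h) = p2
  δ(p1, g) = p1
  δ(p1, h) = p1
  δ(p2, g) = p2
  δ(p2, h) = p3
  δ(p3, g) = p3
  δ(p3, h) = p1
Testing a few strings:
  'hhh' → reject
  'h' → reject
  'ggg' → reject
  'ghgg' → reject
State roles: p0=zero h's; p1=≥ three h's (dead); p2=one h; p3=two h's
All strings over {g,h} containing exactly two h's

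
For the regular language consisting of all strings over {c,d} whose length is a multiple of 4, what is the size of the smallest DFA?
By Myhill–Nerode, count the distinguishable equivalence classes: 4 classes — one per residue of the length mod 4; class i is distinguished from class j by any string of length (4 − i) mod 4.
4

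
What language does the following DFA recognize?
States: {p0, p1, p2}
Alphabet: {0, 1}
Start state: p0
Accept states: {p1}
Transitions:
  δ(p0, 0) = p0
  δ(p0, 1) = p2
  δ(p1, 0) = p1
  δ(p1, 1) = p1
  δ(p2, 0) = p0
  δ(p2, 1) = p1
Testing a few strings:
  '1111' → accept
  '0111' → accept
  '101' → reject
  '0' → reject
State roles: p0=no progress toward 11; p1=substring 11 seen; p2=one trailing 1
All binary strings containing the substring 11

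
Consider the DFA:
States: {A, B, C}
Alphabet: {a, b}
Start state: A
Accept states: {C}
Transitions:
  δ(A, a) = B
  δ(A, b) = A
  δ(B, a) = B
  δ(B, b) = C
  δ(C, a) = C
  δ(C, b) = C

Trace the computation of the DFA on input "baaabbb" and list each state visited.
read 'b': A → A
  read 'a': A → B
  read 'a': B → B
  read 'a': B → B
  read 'b': B → C
  read 'b': C → C
  read 'b': C → C
A -> A -> B -> B -> B -> C -> C -> C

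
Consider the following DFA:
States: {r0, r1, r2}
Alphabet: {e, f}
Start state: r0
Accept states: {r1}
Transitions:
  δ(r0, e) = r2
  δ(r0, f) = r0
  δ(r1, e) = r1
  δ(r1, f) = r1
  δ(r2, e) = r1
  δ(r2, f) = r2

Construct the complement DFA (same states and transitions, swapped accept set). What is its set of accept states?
Complement accept states = All states \ Original accept states
= {r0, r1, r2} \ {r1}
{r0, r2}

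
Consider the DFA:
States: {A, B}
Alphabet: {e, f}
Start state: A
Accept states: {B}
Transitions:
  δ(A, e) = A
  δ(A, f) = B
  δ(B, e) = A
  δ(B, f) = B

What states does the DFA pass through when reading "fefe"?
read 'f': A → B
  read 'e': B → A
  read 'f': A → B
  read 'e': B → A
A -> B -> A -> B -> A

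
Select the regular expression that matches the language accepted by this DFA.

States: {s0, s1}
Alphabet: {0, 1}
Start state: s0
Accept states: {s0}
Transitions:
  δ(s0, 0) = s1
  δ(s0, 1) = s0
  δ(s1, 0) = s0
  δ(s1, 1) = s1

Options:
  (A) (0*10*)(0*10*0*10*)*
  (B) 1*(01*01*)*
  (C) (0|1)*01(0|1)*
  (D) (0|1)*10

Check each option against the DFA on short strings; one disagreement eliminates an option:
  (A) (0*10*)(0*10*0*10*)*: on ε the DFA stays in s0 and accepts (s0 ∈ Accept), but the regex does not match it → eliminate
  (B) 1*(01*01*)*: agrees with the DFA on every string of length ≤ 6
  (C) (0|1)*01(0|1)*: on ε the DFA stays in s0 and accepts (s0 ∈ Accept), but the regex does not match it → eliminate
  (D) (0|1)*10: on ε the DFA stays in s0 and accepts (s0 ∈ Accept), but the regex does not match it → eliminate
Only (B) is consistent with the DFA.
(B) 1*(01*01*)*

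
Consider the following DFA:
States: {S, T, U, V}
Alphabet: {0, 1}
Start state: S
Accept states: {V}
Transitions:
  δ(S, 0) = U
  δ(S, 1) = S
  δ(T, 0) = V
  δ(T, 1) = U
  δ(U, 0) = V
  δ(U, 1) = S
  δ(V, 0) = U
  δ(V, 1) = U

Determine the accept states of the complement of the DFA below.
Complement accept states = All states \ Original accept states
= {S, T, U, V} \ {V}
{S, T, U}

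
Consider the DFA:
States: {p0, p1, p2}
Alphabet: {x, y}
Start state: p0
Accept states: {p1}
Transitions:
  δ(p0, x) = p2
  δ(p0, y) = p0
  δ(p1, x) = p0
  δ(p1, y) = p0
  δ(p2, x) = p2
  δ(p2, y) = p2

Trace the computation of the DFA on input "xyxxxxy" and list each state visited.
read 'x': p0 → p2
  read 'y': p2 → p2
  read 'x': p2 → p2
  read 'x': p2 → p2
  read 'x': p2 → p2
  read 'x': p2 → p2
  read 'y': p2 → p2
p0 -> p2 -> p2 -> p2 -> p2 -> p2 -> p2 -> p2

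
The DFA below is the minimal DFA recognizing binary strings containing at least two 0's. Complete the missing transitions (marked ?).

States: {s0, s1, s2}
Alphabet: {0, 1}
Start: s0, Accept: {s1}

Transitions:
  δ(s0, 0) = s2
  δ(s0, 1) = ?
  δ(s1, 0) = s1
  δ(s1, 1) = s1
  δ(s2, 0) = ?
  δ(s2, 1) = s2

From the language and accept set, identify what each state tracks — s0: zero 0's seen; s1: ≥ two 0's seen; s2: one 0 seen.
Each missing δ(q, a) is the state matching the new tracked value after reading a.
δ(s0, 1) = s0; δ(s2, 0) = s1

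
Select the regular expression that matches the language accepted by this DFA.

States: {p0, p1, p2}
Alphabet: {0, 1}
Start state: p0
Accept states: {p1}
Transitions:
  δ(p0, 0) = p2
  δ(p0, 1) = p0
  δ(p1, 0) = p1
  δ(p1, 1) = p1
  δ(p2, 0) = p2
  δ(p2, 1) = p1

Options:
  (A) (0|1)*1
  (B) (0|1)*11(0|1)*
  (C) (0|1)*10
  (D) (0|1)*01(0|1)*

Check each option against the DFA on short strings; one disagreement eliminates an option:
  (A) (0|1)*1: on '1' the DFA goes p0 → p0 and rejects (p0 ∉ Accept), but the regex matches it → eliminate
  (B) (0|1)*11(0|1)*: on '01' the DFA goes p0 → p2 → p1 and accepts (p1 ∈ Accept), but the regex does not match it → eliminate
  (C) (0|1)*10: on '01' the DFA goes p0 → p2 → p1 and accepts (p1 ∈ Accept), but the regex does not match it → eliminate
  (D) (0|1)*01(0|1)*: agrees with the DFA on every string of length ≤ 6
Only (D) is consistent with the DFA.
(D) (0|1)*01(0|1)*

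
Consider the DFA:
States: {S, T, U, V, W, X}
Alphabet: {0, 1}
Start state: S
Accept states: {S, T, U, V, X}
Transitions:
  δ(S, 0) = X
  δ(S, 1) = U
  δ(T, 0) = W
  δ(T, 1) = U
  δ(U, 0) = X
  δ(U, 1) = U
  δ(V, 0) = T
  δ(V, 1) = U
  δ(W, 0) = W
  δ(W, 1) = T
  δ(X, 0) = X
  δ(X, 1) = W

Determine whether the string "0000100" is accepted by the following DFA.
Processing string "0000100":
  S --0--> X
  X --0--> X
  X --0--> X
  X --0--> X
  X --1--> W
  W --0--> W
  W --0--> W
Final state: W
Accept states: {S, T, U, V, X}
No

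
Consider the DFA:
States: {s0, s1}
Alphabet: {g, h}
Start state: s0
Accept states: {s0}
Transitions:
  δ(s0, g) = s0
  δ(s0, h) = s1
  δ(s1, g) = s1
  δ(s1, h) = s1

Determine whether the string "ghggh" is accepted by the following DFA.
Processing string "ghggh":
  s0 --g--> s0
  s0 --h--> s1
  s1 --g--> s1
  s1 --g--> s1
  s1 --h--> s1
Final state: s1
Accept states: {s0}
No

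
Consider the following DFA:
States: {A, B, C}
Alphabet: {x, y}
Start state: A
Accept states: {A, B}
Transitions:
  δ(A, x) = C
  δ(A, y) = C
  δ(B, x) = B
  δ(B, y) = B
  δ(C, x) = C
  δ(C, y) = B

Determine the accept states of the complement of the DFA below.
Complement accept states = All states \ Original accept states
= {A, B, C} \ {A, B}
{C}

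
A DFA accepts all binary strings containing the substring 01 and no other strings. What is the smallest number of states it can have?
By Myhill–Nerode, count the distinguishable equivalence classes: three classes — no 0 yet / 0 seen but no 01 / 01 seen.
3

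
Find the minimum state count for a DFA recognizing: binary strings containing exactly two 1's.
By Myhill–Nerode, count the distinguishable equivalence classes: four classes — 0, 1, 2, or ≥3 1's seen.
4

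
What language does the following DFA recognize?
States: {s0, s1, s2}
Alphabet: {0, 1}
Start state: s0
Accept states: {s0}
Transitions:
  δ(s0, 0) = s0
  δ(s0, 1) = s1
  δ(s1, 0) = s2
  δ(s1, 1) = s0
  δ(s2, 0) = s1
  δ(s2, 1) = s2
Testing a few strings:
  '1100' → accept
  '1' → reject
  '0100' → reject
  '0010' → reject
State roles: s0=value ≡ 0 (mod 3); s1=value ≡ 1 (mod 3); s2=value ≡ 2 (mod 3)
All binary strings representing a multiple of 3 (read in base 2; leading zeros allowed and ε counts as 0)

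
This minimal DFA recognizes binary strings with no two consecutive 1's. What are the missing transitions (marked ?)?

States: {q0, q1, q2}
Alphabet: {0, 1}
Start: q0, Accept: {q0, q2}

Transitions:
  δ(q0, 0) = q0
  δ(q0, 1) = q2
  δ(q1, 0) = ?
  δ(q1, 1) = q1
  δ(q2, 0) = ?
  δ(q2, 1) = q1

From the language and accept set, identify what each state tracks — q0: last symbol not 1 (ok); q1: saw 11 (dead); q2: last symbol 1 (ok).
Each missing δ(q, a) is the state matching the new tracked value after reading a.
δ(q1, 0) = q1; δ(q2, 0) = q0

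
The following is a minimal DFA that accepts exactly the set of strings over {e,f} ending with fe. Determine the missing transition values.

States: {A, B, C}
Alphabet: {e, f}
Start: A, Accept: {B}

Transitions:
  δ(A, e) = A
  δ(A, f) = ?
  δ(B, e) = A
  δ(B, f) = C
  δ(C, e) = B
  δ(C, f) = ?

From the language and accept set, identify what each state tracks — A: no suffix match; B: suffix is fe; C: one trailing f.
Each missing δ(q, a) is the state matching the new tracked value after reading a.
δ(A, f) = C; δ(C, f) = C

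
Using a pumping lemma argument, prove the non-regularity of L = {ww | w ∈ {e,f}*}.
Assume L is regular with pumping length p. Idea: pumping the leading e-block breaks the equality of the two halves.
Choose s = e^p f e^p f ∈ L (with w = e^p f). |s| = 2p+2 ≥ p. By the pumping lemma, s = xyz with |xy| ≤ p, |y| > 0, so y = e^k with k ≥ 1, in the first e-block. Then xy²z = e^(p+k) f e^p f, of length 2p+2+k. If k is odd this length is odd, so it cannot be of the form ww. If k is even, each half has length p+1+k/2 ≤ p+k, so the first half lies entirely inside the leading e-block and contains no f, while the second half ends in f; the halves differ. Either way xy²z ∉ L.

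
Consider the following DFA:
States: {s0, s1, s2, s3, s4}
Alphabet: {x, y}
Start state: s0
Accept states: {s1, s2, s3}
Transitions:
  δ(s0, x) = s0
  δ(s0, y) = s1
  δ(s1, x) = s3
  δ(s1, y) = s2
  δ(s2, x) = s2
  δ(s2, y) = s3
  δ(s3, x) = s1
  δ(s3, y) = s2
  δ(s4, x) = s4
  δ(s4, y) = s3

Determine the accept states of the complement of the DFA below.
Complement accept states = All states \ Original accept states
= {s0, s1, s2, s3, s4} \ {s1, s2, s3}
{s0, s4}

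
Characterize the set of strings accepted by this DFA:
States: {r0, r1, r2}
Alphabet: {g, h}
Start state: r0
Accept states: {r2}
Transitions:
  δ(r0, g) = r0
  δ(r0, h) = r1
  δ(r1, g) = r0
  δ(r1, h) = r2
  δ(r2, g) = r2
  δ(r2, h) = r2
Testing a few strings:
  'hh' → accept
  'ggg' → reject
  'ghg' → reject
  'g' → reject
State roles: r0=no progress toward hh; r1=one trailing h; r2=substring hh seen
All strings over {g,h} containing the substring hh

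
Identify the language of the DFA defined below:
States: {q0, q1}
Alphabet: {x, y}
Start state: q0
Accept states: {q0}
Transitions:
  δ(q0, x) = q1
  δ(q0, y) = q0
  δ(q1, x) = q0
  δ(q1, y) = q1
Testing a few strings:
  'x' → reject
  'y' → accept
  'xxy' → accept
  'yy' → accept
State roles: q0=even number of x's so far; q1=odd number of x's so far
All strings over {x,y} with an even number of x's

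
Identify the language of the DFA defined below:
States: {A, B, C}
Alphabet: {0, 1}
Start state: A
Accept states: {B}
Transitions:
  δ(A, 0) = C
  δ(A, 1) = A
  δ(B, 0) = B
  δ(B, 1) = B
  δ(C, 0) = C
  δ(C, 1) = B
Testing a few strings:
  '11' → reject
  '111' → reject
  '1' → reject
  '101' → accept
State roles: A=no 0 seen yet; B=substring 01 seen; C=seen a 0, waiting for 1
All binary strings containing the substring 01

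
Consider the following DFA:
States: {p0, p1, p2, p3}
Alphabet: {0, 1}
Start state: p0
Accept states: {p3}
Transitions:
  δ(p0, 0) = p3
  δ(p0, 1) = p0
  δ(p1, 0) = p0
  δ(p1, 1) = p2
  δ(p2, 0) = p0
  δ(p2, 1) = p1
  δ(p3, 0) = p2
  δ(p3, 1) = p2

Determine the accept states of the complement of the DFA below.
Complement accept states = All states \ Original accept states
= {p0, p1, p2, p3} \ {p3}
{p0, p1, p2}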